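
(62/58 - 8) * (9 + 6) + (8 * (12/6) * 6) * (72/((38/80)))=7960635/551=14447.61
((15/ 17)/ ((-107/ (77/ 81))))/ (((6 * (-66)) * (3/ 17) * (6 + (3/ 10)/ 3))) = 0.00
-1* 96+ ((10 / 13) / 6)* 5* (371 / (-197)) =-746843 / 7683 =-97.21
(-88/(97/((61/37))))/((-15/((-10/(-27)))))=10736/290709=0.04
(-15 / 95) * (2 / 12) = -1 / 38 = -0.03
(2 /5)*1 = 2 /5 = 0.40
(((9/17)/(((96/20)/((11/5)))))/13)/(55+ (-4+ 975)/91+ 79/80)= 2310/8249573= 0.00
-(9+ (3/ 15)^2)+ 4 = -126/ 25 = -5.04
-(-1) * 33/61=33/61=0.54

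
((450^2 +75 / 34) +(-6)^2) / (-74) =-2737.00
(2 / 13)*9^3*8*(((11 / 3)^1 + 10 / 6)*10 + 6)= 692064 / 13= 53235.69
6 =6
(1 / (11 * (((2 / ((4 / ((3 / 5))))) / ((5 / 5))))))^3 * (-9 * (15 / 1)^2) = -75000 / 1331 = -56.35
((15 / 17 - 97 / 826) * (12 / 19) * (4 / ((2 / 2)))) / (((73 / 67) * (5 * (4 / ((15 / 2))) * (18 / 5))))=3598235 / 19476254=0.18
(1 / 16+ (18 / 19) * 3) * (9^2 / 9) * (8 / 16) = 7947 / 608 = 13.07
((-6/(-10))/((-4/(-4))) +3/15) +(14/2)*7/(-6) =-221/30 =-7.37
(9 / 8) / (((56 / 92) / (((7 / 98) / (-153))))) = -23 / 26656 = -0.00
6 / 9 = 2 / 3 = 0.67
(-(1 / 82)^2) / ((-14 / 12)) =3 / 23534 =0.00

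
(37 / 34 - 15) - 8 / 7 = -3583 / 238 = -15.05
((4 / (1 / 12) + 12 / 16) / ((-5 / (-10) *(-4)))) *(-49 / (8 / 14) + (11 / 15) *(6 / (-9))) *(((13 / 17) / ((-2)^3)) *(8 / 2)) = -2623387 / 3264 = -803.73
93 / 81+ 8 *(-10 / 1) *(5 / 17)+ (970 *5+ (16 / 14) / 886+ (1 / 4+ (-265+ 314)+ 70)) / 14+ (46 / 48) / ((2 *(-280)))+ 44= 2401213301581 / 6376648320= 376.56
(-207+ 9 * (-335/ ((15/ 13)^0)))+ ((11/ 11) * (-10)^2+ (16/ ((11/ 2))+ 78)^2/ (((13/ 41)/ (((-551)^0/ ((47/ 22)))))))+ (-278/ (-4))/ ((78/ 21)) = 176379993/ 26884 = 6560.78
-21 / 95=-0.22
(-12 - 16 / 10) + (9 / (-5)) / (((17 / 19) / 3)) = -1669 / 85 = -19.64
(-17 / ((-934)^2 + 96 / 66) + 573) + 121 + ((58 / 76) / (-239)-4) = 30066697786099 / 43575127212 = 690.00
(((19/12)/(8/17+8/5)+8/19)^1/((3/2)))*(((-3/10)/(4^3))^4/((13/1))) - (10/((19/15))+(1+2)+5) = -231853072055891771/14586782679040000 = -15.89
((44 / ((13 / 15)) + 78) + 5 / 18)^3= 2149036.66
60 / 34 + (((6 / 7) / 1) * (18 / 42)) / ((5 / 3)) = 1.99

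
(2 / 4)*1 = 1 / 2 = 0.50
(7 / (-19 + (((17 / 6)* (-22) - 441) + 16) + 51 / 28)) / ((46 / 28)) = -8232 / 974717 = -0.01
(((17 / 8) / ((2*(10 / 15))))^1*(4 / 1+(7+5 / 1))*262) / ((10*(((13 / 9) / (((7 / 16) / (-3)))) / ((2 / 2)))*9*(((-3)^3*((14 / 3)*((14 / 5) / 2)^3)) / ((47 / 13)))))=2616725 / 33388992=0.08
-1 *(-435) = 435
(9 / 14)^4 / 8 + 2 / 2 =313889 / 307328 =1.02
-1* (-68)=68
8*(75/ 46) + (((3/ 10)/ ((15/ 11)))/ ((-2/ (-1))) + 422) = 1000853/ 2300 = 435.15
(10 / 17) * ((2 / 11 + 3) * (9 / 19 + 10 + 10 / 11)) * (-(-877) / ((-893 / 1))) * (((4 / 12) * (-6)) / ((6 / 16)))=111.59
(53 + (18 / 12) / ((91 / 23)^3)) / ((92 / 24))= 239745081 / 17332133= 13.83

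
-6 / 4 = -3 / 2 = -1.50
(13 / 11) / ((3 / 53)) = 20.88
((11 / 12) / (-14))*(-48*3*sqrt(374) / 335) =66*sqrt(374) / 2345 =0.54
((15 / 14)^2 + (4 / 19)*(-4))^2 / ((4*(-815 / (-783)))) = 0.02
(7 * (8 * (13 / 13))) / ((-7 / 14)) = -112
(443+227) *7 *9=42210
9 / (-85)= -9 / 85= -0.11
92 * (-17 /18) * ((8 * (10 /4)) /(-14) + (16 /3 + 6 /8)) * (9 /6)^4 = -458643 /224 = -2047.51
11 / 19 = 0.58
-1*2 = -2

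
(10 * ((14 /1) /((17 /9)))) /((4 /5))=1575 /17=92.65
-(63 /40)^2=-3969 /1600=-2.48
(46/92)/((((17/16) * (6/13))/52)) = 2704/51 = 53.02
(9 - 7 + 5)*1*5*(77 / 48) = 2695 / 48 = 56.15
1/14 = 0.07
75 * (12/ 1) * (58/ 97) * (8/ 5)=83520/ 97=861.03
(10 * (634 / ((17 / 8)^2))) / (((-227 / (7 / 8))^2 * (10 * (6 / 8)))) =124264 / 44675643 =0.00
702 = 702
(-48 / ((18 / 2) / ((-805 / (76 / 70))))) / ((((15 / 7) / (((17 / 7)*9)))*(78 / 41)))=21201.59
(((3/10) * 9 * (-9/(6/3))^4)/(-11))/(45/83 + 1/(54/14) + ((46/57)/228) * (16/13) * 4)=-1863057301911/15156929920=-122.92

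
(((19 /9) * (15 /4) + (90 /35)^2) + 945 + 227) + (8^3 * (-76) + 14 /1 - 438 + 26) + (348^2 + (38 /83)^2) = 336132732911 /4050732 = 82980.74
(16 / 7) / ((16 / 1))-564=-3947 / 7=-563.86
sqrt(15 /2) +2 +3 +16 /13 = sqrt(30) /2 +81 /13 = 8.97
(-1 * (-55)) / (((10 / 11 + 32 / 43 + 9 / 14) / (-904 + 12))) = -64975064 / 3041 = -21366.35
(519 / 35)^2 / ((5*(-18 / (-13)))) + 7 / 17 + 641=140188309 / 208250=673.17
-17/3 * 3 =-17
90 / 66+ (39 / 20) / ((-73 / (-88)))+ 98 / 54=599386 / 108405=5.53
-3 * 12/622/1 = -18/311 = -0.06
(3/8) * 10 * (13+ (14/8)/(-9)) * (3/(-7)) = -2305/112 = -20.58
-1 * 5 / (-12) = 5 / 12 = 0.42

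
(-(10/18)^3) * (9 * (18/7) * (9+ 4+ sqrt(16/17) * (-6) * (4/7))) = -3250/63+ 8000 * sqrt(17)/2499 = -38.39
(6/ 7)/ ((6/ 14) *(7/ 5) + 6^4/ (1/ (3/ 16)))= 5/ 1421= 0.00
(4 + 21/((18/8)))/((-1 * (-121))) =40/363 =0.11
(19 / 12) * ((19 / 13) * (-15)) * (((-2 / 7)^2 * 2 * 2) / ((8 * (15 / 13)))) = -361 / 294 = -1.23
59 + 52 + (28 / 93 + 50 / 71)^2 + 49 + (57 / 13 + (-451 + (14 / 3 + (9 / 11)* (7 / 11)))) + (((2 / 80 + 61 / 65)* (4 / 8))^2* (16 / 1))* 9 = -88087006344352799 / 356627361776400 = -247.00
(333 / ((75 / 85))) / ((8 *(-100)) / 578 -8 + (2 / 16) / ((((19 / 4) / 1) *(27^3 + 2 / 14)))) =-2855261070588 / 70996298845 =-40.22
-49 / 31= -1.58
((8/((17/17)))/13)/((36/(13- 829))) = -544/39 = -13.95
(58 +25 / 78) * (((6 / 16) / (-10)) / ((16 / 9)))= -40941 / 33280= -1.23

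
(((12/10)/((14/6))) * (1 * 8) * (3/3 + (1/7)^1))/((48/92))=2208/245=9.01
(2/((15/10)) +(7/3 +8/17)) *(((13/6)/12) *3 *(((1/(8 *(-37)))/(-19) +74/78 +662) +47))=32856361061/20651328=1591.00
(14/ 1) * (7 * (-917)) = -89866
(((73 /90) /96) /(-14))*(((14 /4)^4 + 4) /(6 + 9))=-35989 /5806080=-0.01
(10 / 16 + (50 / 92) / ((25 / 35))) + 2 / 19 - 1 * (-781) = 2735589 / 3496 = 782.49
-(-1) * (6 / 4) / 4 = 3 / 8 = 0.38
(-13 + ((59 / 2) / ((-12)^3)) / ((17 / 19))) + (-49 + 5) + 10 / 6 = -3252065 / 58752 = -55.35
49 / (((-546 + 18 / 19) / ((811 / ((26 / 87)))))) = -21896189 / 89752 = -243.96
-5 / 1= -5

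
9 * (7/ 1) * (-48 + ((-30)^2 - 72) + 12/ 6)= 49266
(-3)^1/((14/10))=-15/7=-2.14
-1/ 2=-0.50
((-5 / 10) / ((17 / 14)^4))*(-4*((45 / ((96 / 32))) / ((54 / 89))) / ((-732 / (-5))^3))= 133555625 / 18426865058172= 0.00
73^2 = 5329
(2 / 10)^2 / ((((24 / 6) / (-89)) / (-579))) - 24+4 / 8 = 49181 / 100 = 491.81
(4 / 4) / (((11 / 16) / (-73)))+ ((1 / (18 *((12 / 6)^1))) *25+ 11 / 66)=-41707 / 396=-105.32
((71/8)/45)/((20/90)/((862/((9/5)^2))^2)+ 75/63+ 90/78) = 150025227625/1783307988204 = 0.08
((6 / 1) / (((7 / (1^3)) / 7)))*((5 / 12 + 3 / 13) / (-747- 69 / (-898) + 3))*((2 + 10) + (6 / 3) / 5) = -2811638 / 43422795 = -0.06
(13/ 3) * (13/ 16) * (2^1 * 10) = 70.42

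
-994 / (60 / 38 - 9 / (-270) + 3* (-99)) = 80940 / 24053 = 3.37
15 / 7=2.14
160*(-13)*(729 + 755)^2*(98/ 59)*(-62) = 27832287508480/ 59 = 471733686584.41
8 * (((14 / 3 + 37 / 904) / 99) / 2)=12767 / 67122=0.19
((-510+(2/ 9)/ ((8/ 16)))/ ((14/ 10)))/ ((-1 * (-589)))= -22930/ 37107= -0.62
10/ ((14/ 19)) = 95/ 7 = 13.57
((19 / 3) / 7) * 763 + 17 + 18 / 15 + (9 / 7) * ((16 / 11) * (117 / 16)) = 834151 / 1155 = 722.21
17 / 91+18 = 1655 / 91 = 18.19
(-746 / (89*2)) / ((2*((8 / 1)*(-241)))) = 373 / 343184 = 0.00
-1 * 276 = -276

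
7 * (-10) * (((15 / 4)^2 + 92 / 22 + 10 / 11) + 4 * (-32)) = 670495 / 88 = 7619.26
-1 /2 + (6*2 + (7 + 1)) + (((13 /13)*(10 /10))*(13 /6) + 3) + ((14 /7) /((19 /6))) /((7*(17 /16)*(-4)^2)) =167350 /6783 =24.67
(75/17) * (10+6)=1200/17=70.59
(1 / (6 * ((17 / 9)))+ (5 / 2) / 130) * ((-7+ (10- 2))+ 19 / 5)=114 / 221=0.52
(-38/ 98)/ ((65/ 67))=-1273/ 3185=-0.40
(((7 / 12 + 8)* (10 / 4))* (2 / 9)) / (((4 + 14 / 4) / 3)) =103 / 54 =1.91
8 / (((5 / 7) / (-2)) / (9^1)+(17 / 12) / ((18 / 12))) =168 / 19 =8.84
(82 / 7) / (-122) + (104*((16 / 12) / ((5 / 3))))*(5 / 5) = 177427 / 2135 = 83.10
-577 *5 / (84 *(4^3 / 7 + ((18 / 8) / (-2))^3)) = -73856 / 16599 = -4.45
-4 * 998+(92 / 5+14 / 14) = -3972.60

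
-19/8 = -2.38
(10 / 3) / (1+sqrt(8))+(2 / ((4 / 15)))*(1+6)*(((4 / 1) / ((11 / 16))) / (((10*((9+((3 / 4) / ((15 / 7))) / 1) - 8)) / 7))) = 20*sqrt(2) / 21+109430 / 693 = 159.25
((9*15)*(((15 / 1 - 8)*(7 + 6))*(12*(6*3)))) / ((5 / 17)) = 9022104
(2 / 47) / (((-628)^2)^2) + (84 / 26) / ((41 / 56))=8596937207212565 / 1948200481056128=4.41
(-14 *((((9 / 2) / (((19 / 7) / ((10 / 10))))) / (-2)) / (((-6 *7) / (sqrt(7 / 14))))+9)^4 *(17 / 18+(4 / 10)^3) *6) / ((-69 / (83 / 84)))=704881030239 *sqrt(2) / 20192896000+97714602735308277 / 12277280768000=8008.34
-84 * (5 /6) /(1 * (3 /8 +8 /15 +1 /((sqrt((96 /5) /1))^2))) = -33600 /461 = -72.89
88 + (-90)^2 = 8188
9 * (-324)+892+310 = -1714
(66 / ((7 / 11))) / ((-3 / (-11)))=2662 / 7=380.29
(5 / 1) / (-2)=-5 / 2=-2.50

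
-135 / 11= -12.27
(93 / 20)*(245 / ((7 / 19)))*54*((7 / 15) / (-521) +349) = 58276393.93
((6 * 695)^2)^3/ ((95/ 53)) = 2933381807118963757894.74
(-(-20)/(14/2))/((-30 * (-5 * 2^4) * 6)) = 1/5040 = 0.00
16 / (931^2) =16 / 866761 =0.00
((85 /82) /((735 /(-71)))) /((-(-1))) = -1207 /12054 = -0.10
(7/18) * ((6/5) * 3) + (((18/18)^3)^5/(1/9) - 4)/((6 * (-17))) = 689/510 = 1.35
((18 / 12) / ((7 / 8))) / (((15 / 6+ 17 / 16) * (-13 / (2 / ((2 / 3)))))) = -192 / 1729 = -0.11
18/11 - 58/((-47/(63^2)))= 2533068/517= 4899.55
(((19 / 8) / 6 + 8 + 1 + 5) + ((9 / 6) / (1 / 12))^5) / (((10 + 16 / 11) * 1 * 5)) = 199539901 / 6048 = 32992.71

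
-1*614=-614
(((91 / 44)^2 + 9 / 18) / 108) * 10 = 15415 / 34848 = 0.44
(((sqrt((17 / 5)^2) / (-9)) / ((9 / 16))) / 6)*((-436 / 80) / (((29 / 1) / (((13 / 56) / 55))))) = 24089 / 271309500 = 0.00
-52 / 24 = -13 / 6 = -2.17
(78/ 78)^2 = 1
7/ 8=0.88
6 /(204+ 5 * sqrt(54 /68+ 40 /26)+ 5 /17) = 9210396 /313166779-510 * sqrt(455702) /313166779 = 0.03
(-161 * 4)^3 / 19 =-267089984 / 19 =-14057367.58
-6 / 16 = -3 / 8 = -0.38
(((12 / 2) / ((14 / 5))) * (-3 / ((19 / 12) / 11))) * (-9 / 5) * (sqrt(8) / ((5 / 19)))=21384 * sqrt(2) / 35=864.04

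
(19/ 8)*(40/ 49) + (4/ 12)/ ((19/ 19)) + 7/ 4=2365/ 588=4.02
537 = 537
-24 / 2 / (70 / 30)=-36 / 7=-5.14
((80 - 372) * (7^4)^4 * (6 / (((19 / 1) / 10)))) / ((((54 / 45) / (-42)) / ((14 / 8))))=35662257794238833100 / 19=1876960936538885952.63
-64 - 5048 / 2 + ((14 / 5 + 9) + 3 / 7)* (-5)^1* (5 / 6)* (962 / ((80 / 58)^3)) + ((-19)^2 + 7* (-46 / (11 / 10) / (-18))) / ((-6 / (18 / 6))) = -47580003479 / 2217600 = -21455.63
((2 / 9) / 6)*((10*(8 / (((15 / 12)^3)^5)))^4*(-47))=-4094277438792731592391323276619035120238592 / 37470027081099033239297568798065185546875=-109.27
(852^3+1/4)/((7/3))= 7421642499/28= 265058660.68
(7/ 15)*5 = 2.33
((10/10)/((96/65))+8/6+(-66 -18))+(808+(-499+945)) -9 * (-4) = 115969/96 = 1208.01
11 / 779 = 0.01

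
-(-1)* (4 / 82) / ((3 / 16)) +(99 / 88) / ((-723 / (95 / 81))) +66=141414905 / 2134296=66.26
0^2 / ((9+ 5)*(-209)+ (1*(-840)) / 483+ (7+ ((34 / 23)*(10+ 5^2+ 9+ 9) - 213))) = 0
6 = 6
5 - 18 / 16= 31 / 8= 3.88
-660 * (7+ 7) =-9240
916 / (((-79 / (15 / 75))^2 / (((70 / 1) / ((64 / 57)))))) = 91371 / 249640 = 0.37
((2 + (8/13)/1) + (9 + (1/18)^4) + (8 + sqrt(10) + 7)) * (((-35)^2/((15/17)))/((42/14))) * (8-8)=0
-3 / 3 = -1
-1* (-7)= 7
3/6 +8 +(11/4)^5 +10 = 179995/1024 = 175.78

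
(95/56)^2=9025/3136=2.88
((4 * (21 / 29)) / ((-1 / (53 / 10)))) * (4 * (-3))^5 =3820000.22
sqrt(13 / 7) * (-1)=-sqrt(91) / 7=-1.36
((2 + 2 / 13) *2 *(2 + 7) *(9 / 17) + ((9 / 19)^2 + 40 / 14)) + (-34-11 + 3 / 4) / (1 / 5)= -441509699 / 2233868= -197.64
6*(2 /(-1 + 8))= 12 /7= 1.71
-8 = -8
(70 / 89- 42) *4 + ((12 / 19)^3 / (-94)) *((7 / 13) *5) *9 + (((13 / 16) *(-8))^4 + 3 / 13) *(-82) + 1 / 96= -5247779963763251 / 35806613856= -146558.96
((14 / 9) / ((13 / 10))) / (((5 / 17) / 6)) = 952 / 39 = 24.41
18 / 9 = 2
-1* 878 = -878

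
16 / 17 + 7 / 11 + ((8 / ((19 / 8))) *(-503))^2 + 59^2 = 194027847930 / 67507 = 2874188.57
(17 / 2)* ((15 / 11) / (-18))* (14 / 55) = -119 / 726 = -0.16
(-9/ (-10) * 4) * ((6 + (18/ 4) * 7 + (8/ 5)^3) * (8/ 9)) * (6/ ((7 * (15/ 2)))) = 332768/ 21875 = 15.21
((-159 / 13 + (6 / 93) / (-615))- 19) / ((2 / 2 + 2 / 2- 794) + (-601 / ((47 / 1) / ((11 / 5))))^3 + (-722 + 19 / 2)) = 0.00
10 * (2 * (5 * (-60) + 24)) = -5520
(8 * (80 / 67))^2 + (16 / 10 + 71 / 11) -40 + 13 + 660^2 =107565312462 / 246895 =435672.30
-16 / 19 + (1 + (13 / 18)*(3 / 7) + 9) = 7555 / 798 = 9.47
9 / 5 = 1.80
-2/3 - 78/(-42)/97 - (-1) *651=1324768/2037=650.35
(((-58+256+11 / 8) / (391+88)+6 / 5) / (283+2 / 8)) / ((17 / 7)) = 216769 / 92260190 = 0.00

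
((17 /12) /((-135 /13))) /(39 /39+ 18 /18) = -221 /3240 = -0.07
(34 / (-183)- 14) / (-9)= 2596 / 1647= 1.58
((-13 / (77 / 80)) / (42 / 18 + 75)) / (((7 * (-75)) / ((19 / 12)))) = 247 / 468930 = 0.00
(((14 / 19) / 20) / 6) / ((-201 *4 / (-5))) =7 / 183312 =0.00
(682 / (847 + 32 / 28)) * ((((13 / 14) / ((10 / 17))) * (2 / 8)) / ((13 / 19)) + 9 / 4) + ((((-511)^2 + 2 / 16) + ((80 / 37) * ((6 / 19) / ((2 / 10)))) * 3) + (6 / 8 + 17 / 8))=43596333784069 / 166948440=261136.51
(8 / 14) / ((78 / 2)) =4 / 273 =0.01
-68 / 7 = -9.71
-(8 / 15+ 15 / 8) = -289 / 120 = -2.41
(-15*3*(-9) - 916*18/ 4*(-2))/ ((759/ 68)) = 196044/ 253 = 774.88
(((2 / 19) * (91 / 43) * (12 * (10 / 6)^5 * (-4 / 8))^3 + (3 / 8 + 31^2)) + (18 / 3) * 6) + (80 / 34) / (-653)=-3907600645394822977 / 38559305471976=-101340.02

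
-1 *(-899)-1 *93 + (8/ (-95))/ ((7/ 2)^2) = 3751898/ 4655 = 805.99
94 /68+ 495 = 16877 /34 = 496.38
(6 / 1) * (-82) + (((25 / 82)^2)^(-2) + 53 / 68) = -9973618907 / 26562500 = -375.48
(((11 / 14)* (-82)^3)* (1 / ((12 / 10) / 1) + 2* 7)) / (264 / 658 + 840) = -7646.42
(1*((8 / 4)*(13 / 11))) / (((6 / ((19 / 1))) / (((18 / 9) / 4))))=247 / 66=3.74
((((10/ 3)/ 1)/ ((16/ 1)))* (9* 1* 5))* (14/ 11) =525/ 44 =11.93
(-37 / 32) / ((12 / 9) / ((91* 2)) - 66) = 10101 / 576512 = 0.02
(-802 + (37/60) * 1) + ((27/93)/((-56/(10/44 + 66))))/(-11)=-162898859/203280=-801.35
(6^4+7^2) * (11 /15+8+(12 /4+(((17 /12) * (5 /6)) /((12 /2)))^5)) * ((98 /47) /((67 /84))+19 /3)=20070990152099103738347 /142138801577263104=141206.97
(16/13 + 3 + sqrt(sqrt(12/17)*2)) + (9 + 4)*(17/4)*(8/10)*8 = 2*17^(3/4)*3^(1/4)/17 + 23259/65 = 359.13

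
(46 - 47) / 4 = -1 / 4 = -0.25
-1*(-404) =404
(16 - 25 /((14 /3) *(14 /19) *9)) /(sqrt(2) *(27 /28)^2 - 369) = -574284704 /13948518789 - 53598 *sqrt(2) /516611807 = -0.04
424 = 424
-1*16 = -16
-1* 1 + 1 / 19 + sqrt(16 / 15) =-18 / 19 + 4* sqrt(15) / 15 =0.09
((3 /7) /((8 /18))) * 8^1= 54 /7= 7.71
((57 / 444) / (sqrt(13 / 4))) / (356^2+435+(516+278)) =sqrt(13) / 6479070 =0.00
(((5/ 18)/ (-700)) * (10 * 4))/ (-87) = 1/ 5481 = 0.00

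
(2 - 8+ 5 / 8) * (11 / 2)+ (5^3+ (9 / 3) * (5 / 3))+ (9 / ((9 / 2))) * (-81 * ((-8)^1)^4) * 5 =-53082553 / 16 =-3317659.56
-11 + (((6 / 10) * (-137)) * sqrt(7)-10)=-411 * sqrt(7) / 5-21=-238.48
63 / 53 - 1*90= -88.81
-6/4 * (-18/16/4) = 27/64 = 0.42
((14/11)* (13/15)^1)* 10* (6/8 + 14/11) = 8099/363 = 22.31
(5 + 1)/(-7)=-0.86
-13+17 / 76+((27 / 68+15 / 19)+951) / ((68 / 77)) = 4926571 / 4624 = 1065.43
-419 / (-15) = 419 / 15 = 27.93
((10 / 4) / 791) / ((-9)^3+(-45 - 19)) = -5 / 1254526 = -0.00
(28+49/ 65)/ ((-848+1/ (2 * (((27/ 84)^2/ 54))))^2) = 16821/ 201344000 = 0.00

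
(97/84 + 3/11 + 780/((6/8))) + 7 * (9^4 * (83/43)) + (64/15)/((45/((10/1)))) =160364211877/1787940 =89692.17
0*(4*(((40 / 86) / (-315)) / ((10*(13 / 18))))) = 0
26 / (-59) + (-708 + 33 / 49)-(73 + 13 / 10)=-22609563 / 28910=-782.07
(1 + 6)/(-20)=-7/20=-0.35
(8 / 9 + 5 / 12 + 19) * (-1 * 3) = -60.92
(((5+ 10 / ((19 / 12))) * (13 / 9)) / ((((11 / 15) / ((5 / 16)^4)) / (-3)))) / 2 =-8734375 / 27394048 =-0.32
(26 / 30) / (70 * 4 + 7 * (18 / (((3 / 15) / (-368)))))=-13 / 3473400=-0.00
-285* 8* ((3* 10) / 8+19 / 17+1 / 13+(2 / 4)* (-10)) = 27930 / 221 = 126.38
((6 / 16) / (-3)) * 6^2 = -9 / 2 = -4.50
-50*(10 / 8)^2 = -625 / 8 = -78.12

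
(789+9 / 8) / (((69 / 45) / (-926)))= -43899345 / 92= -477166.79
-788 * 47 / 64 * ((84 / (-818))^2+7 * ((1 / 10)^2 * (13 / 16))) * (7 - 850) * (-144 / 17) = -1267623718292043 / 4550043200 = -278595.97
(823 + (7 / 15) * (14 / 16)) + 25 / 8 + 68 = 13418 / 15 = 894.53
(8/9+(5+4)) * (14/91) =178/117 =1.52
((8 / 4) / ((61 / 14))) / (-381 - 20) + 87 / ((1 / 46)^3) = 8468232.00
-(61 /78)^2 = -3721 /6084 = -0.61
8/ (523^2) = 8/ 273529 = 0.00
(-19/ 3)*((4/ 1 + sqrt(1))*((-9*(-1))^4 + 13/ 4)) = -2494415/ 12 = -207867.92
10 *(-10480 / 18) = -52400 / 9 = -5822.22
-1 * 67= -67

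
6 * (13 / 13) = 6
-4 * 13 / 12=-13 / 3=-4.33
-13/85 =-0.15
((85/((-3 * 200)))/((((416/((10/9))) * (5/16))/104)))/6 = -17/810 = -0.02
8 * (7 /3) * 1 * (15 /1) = 280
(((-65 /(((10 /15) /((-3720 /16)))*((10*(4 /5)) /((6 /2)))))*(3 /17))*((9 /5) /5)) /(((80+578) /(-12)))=-881361 /89488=-9.85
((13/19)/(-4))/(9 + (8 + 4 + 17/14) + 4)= -91/13946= -0.01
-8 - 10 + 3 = -15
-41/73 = -0.56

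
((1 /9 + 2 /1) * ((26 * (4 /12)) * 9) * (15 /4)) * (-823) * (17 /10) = -3455777 /4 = -863944.25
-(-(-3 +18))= 15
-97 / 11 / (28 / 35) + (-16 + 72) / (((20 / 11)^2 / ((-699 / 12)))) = -997.78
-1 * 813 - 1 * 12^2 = -957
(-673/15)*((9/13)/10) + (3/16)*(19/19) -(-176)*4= 3645623/5200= 701.08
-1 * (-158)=158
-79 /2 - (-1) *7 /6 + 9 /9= -112 /3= -37.33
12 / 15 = 4 / 5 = 0.80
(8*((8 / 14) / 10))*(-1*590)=-1888 / 7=-269.71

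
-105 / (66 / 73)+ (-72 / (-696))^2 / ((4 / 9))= -4296619 / 37004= -116.11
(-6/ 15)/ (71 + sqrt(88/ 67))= -9514/ 1688295 + 4*sqrt(1474)/ 1688295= -0.01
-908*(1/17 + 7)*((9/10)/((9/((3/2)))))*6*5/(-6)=81720/17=4807.06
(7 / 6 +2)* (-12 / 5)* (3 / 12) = -19 / 10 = -1.90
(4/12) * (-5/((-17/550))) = 2750/51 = 53.92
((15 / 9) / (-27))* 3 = -5 / 27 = -0.19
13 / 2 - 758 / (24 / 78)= -2457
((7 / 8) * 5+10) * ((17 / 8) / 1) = 1955 / 64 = 30.55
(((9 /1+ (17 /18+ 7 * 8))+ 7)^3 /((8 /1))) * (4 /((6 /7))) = 15844999079 /69984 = 226408.88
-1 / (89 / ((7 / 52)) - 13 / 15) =-105 / 69329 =-0.00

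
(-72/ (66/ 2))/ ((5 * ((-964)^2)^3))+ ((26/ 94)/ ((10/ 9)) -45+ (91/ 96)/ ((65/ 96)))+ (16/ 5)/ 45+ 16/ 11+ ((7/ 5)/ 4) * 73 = -189922816658167678038601/ 11669312698351833254400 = -16.28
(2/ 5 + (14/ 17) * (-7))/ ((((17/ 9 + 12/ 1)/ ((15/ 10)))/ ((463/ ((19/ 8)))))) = -1200096/ 10625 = -112.95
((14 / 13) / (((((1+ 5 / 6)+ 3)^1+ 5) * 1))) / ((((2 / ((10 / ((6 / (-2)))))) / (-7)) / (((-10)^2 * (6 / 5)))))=117600 / 767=153.32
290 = 290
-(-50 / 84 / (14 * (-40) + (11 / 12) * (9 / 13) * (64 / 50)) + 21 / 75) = -53633509 / 190822800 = -0.28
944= 944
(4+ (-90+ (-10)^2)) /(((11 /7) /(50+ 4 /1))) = 5292 /11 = 481.09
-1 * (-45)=45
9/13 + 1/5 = 58/65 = 0.89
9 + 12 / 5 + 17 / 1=142 / 5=28.40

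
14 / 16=7 / 8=0.88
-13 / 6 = -2.17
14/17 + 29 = 507/17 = 29.82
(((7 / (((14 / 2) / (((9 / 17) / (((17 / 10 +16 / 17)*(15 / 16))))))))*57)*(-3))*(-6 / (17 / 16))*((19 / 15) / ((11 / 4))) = 39923712 / 419815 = 95.10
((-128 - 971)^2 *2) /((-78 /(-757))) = 914305357 /39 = 23443727.10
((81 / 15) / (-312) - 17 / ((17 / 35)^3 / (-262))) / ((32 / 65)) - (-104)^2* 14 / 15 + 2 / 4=76416912649 / 1109760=68858.95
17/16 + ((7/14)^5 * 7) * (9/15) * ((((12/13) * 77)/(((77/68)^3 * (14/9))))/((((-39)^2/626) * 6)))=1402462753/1042081040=1.35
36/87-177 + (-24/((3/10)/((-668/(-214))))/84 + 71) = -7074034/65163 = -108.56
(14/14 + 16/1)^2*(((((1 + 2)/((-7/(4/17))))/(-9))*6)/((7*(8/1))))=17/49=0.35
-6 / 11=-0.55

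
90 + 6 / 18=271 / 3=90.33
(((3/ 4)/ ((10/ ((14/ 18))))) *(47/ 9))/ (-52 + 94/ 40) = -329/ 53622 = -0.01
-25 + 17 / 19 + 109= 1613 / 19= 84.89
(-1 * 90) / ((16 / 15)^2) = -10125 / 128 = -79.10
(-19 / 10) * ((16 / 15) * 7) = -1064 / 75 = -14.19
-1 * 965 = -965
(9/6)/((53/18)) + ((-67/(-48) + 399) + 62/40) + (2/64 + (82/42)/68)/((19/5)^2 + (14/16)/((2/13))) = 1634870943313/4062212560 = 402.46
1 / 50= 0.02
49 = 49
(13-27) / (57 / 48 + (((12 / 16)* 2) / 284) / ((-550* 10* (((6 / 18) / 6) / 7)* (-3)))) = -10934000 / 927469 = -11.79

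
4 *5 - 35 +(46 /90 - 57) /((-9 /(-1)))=-8617 /405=-21.28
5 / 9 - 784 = -7051 / 9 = -783.44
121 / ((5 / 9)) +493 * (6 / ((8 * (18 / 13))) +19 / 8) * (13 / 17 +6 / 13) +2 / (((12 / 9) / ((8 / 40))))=1545443 / 780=1981.34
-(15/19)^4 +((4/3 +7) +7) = 5842891/390963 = 14.94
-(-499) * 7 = 3493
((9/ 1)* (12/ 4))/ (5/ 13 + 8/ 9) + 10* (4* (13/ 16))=16003/ 298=53.70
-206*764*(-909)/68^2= 17882757/578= 30939.03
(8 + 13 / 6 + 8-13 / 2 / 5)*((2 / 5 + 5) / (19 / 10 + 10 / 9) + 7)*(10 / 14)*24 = 2542.54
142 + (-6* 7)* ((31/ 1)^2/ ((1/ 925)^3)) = -31944631031108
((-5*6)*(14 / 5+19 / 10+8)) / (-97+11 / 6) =2286 / 571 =4.00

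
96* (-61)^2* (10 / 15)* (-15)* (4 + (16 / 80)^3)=-357930432 / 25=-14317217.28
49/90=0.54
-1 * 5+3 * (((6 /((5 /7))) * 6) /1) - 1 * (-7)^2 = 486 /5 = 97.20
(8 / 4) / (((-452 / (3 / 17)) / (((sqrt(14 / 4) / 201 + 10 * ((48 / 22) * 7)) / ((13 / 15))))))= -37800 / 274703 - 15 * sqrt(14) / 6692764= -0.14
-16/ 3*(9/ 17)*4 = -192/ 17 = -11.29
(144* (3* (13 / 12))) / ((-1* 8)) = -117 / 2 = -58.50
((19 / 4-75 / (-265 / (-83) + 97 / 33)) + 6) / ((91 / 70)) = -62170 / 54587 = -1.14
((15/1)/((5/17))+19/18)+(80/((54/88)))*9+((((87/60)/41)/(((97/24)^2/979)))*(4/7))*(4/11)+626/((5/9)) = 571770019183/243034470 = 2352.63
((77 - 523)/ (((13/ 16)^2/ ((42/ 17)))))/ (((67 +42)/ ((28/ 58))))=-67135488/ 9081553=-7.39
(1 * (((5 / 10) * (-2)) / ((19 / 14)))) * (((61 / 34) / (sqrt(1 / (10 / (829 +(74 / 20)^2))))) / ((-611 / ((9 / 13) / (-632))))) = -19215 * sqrt(842690) / 68319079743356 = -0.00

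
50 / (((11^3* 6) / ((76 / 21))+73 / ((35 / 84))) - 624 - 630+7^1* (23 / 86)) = 204250 / 4614947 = 0.04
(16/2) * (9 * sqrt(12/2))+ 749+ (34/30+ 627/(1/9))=72 * sqrt(6)+ 95897/15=6569.50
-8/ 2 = -4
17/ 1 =17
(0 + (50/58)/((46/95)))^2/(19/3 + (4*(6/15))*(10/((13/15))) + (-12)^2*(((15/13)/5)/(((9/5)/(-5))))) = -219984375/4685570948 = -0.05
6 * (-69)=-414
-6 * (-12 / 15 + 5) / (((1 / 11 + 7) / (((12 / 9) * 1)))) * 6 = -1848 / 65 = -28.43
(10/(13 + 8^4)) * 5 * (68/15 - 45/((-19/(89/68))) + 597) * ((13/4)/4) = 761656415/127411872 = 5.98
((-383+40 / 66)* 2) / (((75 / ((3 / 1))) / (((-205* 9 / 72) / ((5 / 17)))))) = 8795443 / 3300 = 2665.29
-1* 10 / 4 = -5 / 2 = -2.50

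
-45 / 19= -2.37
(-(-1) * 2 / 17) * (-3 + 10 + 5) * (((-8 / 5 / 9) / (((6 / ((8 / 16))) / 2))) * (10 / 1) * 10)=-640 / 153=-4.18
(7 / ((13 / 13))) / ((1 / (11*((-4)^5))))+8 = -78840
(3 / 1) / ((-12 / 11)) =-11 / 4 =-2.75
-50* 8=-400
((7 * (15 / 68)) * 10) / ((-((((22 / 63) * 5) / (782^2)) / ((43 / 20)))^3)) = -87752183741346018484059057 / 13310000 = -6592951445630805295.57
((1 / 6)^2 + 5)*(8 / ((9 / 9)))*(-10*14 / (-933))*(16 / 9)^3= 207585280 / 6121413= 33.91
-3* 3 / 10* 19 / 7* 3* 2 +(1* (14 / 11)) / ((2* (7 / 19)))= -4978 / 385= -12.93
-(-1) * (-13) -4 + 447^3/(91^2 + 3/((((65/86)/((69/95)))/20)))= 110128489274/10298243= 10693.91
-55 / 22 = -5 / 2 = -2.50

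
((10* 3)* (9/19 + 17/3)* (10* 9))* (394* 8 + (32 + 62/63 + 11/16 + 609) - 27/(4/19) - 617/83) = 191328476875/3154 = 60662167.68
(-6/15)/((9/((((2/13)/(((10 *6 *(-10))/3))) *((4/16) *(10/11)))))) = 1/128700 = 0.00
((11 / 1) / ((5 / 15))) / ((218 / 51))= 1683 / 218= 7.72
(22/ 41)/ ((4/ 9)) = 1.21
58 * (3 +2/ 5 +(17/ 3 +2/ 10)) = 8062/ 15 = 537.47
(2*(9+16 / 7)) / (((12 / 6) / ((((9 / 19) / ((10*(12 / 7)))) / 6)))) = 79 / 1520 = 0.05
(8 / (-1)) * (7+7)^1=-112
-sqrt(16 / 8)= -sqrt(2)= -1.41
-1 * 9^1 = -9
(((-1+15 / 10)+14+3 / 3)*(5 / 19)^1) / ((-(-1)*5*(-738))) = -31 / 28044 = -0.00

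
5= 5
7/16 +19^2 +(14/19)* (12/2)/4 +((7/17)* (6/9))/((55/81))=103164067/284240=362.95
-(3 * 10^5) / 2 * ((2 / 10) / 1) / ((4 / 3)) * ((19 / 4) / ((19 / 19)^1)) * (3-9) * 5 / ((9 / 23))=8193750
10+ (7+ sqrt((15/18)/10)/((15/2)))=sqrt(3)/45+ 17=17.04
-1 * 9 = -9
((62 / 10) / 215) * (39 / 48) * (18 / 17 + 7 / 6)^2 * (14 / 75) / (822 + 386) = 145363309 / 8106380640000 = 0.00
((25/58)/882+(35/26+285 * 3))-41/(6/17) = 492240409/665028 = 740.18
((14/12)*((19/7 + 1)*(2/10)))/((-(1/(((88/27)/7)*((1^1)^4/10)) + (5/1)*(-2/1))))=-572/7575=-0.08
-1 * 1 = -1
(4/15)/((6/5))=2/9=0.22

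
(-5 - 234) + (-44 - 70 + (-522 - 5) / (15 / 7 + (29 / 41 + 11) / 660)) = -596.91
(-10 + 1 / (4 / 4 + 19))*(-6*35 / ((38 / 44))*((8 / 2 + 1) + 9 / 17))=4321086 / 323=13377.98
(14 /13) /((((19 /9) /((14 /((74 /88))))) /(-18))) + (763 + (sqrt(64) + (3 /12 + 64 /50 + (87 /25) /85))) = 48139221567 /77681500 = 619.70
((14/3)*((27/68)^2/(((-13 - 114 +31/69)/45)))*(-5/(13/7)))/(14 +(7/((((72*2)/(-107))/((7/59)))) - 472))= -1663705575/1083272393398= -0.00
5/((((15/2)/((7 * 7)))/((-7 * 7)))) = -4802/3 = -1600.67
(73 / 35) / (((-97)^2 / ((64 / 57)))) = 4672 / 18770955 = 0.00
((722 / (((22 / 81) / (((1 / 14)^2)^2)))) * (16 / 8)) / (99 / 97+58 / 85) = 0.08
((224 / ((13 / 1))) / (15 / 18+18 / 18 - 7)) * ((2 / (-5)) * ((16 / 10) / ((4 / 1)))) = 5376 / 10075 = 0.53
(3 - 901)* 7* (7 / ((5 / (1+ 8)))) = -396018 / 5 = -79203.60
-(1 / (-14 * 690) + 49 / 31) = -473309 / 299460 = -1.58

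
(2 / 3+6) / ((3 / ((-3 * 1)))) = -20 / 3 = -6.67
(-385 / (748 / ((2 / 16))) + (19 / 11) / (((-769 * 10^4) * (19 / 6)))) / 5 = -185040829 / 14380300000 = -0.01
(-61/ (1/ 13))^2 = 628849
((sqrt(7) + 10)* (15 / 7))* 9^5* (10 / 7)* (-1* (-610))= 1394383381.20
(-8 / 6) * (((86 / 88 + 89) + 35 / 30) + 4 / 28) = -84349 / 693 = -121.72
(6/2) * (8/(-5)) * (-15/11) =72/11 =6.55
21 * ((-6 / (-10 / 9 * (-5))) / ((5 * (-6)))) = 0.76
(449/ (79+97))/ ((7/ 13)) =5837/ 1232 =4.74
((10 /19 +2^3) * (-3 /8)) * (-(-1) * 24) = -1458 /19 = -76.74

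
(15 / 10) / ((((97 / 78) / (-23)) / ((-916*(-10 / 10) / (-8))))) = 616239 / 194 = 3176.49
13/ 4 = 3.25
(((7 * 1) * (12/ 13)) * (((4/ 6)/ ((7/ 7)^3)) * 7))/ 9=392/ 117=3.35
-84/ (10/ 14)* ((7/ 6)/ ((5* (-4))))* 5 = 343/ 10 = 34.30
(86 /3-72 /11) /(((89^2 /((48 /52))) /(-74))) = -216080 /1132703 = -0.19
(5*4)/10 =2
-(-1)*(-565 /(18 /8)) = -251.11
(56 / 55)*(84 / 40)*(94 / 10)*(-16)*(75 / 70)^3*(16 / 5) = -487296 / 385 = -1265.70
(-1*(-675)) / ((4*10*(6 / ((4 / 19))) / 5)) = 225 / 76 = 2.96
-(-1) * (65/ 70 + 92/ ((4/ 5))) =1623/ 14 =115.93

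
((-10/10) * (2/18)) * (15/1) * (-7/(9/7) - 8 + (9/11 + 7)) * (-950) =-2645750/297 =-8908.25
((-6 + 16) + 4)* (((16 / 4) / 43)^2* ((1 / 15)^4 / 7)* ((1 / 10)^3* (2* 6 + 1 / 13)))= 628 / 152109140625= 0.00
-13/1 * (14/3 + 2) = -260/3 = -86.67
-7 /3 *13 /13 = -7 /3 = -2.33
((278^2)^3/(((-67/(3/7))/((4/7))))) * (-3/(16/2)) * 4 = 8308856923961472/3283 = 2530873263466.79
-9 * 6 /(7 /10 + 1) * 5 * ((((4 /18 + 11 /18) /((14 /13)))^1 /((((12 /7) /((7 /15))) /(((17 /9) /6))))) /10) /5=-91 /432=-0.21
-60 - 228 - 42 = -330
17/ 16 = 1.06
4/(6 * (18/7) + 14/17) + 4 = 4106/967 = 4.25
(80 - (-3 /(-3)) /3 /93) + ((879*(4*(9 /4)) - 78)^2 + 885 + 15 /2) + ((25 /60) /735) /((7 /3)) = 23486670298583 /382788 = 61356861.50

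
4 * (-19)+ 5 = -71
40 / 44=10 / 11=0.91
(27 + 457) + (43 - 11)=516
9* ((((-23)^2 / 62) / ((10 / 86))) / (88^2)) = 204723 / 2400640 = 0.09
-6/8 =-3/4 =-0.75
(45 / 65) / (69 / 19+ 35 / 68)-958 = -66704450 / 69641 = -957.83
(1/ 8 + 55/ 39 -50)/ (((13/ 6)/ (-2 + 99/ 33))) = -15121/ 676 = -22.37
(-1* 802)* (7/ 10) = -2807/ 5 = -561.40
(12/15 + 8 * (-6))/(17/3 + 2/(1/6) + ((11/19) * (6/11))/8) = -53808/20185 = -2.67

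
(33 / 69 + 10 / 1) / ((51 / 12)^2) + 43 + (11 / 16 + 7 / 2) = 5080181 / 106352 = 47.77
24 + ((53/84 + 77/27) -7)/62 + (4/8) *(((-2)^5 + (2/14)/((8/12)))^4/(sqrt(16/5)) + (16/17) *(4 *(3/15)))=96892769/3984120 + 39213900625 *sqrt(5)/307328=285338.21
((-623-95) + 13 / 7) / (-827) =0.87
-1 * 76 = -76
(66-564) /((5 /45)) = -4482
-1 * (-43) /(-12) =-43 /12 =-3.58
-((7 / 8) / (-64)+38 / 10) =-3.79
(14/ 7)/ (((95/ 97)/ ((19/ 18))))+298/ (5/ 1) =2779/ 45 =61.76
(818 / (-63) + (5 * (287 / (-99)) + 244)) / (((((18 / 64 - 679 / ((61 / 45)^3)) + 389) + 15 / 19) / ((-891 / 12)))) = -15530572063464 / 113485252321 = -136.85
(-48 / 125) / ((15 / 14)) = -0.36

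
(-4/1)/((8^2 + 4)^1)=-1/17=-0.06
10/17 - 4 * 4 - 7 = -381/17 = -22.41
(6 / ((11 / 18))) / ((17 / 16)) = 1728 / 187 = 9.24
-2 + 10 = 8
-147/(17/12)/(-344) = 0.30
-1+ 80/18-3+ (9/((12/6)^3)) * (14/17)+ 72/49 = 2.84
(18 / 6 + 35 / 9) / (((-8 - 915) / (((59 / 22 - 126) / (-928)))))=-84103 / 84797856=-0.00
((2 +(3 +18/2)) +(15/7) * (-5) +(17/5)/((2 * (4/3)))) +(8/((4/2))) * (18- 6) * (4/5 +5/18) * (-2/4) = -17897/840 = -21.31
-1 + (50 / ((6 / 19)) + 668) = 2476 / 3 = 825.33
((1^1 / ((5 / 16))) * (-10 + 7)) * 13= -624 / 5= -124.80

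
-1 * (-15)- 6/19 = 279/19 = 14.68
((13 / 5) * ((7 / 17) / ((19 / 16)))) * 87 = 126672 / 1615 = 78.43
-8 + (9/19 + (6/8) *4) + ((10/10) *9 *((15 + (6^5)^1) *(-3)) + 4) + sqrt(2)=-3996793/19 + sqrt(2)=-210356.11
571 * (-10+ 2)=-4568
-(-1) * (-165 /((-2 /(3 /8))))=495 /16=30.94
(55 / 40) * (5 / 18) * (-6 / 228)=-55 / 5472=-0.01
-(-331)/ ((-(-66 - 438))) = 331/ 504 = 0.66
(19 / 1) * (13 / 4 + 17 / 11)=4009 / 44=91.11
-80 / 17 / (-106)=40 / 901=0.04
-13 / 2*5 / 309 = -65 / 618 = -0.11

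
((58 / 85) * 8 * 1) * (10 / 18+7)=41.24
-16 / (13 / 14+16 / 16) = -224 / 27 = -8.30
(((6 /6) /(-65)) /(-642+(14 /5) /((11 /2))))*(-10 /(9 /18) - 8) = -154 /229333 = -0.00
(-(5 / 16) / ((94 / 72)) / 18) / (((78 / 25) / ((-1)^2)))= -125 / 29328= -0.00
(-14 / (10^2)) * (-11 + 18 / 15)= 343 / 250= 1.37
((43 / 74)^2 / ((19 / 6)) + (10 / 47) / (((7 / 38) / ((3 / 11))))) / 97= 79379673 / 18261958946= 0.00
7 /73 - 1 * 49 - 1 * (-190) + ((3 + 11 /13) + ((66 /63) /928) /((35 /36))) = 3909202317 /26970580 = 144.94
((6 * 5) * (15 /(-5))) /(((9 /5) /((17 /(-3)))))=850 /3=283.33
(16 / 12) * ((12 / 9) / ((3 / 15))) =8.89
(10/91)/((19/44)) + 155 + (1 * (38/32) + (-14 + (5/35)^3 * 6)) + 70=287996467/1355536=212.46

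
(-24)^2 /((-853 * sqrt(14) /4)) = -1152 * sqrt(14) /5971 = -0.72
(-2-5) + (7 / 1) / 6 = -35 / 6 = -5.83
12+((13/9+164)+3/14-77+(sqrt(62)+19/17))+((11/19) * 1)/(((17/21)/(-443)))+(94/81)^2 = -6340151735/29668842+sqrt(62) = -205.82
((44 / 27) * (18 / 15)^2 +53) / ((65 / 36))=49812 / 1625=30.65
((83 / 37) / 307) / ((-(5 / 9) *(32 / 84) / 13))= -203931 / 454360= -0.45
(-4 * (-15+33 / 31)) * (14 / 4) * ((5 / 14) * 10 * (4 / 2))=1393.55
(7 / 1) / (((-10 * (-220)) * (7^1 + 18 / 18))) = 7 / 17600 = 0.00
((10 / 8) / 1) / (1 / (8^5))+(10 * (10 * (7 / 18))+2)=369008 / 9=41000.89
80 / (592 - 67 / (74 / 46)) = 2960 / 20363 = 0.15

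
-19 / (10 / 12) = -114 / 5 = -22.80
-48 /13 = -3.69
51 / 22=2.32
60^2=3600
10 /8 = 5 /4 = 1.25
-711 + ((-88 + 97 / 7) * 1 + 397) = -2717 / 7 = -388.14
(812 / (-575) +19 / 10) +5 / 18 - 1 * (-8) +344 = 1825562 / 5175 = 352.77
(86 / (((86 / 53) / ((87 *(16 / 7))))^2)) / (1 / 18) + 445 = 48987021199 / 2107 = 23249654.10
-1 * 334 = -334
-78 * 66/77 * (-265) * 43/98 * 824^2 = 1810441975680/343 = 5278256488.86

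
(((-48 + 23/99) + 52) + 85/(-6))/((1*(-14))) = 281/396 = 0.71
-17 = -17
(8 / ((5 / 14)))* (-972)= -108864 / 5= -21772.80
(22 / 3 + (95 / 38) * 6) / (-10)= -67 / 30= -2.23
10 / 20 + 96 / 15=69 / 10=6.90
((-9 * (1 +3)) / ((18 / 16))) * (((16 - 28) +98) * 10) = -27520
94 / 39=2.41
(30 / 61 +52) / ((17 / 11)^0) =3202 / 61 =52.49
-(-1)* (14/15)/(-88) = -7/660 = -0.01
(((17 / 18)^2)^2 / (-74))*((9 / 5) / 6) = -83521 / 25894080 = -0.00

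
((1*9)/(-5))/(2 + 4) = -3/10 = -0.30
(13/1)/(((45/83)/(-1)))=-1079/45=-23.98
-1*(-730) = 730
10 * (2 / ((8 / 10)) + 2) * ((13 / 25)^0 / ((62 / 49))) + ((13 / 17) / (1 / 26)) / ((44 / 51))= 19986 / 341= 58.61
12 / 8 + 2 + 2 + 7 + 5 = 35 / 2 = 17.50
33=33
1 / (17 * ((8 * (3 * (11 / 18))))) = 3 / 748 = 0.00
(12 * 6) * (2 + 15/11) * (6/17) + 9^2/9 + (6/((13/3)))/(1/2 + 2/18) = 235179/2431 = 96.74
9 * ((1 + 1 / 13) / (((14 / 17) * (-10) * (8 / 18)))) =-1377 / 520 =-2.65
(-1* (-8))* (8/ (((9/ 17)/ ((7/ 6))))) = 141.04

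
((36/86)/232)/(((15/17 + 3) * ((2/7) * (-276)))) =-119/20191424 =-0.00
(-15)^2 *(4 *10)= 9000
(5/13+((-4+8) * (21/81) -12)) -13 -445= -164471/351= -468.58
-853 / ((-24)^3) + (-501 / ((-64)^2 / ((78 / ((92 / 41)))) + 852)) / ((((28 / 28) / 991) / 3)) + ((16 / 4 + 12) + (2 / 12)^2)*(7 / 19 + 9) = -141093334383227 / 101829367296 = -1385.59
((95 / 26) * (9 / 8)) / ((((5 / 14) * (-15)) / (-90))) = 3591 / 52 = 69.06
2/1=2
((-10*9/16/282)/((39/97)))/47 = -485/459472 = -0.00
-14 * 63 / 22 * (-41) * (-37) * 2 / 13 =-9356.60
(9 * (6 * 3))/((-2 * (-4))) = 81/4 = 20.25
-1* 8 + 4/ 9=-68/ 9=-7.56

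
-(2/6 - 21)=62/3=20.67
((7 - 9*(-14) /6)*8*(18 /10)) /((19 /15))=6048 /19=318.32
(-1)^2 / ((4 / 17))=17 / 4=4.25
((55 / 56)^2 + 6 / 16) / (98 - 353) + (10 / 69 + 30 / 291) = 433117169 / 1784086080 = 0.24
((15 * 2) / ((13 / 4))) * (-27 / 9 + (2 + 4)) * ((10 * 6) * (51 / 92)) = 275400 / 299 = 921.07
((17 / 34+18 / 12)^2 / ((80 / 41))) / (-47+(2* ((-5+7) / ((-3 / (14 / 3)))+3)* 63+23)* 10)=41 / 860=0.05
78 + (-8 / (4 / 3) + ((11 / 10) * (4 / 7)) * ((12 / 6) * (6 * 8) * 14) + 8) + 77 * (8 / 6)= 1027.47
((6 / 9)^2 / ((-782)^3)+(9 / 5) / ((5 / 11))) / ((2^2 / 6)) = 106521671297 / 17932941300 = 5.94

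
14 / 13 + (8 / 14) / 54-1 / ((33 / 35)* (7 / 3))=17107 / 27027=0.63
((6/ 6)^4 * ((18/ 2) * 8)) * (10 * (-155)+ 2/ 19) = -2120256/ 19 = -111592.42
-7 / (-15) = 7 / 15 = 0.47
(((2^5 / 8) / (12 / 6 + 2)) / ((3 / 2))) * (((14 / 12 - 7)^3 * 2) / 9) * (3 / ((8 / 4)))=-42875 / 972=-44.11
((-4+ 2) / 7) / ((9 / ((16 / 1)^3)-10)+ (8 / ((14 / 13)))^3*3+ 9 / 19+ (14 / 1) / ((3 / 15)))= -7626752 / 34442351901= -0.00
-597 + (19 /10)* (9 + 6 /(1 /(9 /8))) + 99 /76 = -429987 /760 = -565.77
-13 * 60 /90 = -26 /3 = -8.67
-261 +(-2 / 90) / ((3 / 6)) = -11747 / 45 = -261.04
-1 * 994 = -994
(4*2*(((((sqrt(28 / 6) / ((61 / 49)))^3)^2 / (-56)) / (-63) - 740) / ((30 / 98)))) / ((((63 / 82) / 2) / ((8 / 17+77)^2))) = -16397339058949601374920032 / 54271819953749205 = -302133576.37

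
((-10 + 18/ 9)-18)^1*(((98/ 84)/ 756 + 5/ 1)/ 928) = -42133/ 300672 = -0.14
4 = 4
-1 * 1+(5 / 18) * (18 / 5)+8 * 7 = 56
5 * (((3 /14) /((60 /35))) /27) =0.02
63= 63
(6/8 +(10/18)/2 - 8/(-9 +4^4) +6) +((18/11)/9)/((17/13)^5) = 7.04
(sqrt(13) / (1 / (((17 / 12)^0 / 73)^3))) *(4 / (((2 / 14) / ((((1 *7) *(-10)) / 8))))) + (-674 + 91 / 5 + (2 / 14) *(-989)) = -27898 / 35 - 245 *sqrt(13) / 389017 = -797.09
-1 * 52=-52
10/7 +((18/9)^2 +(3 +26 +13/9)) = 2260/63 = 35.87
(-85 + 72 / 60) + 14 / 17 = -7053 / 85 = -82.98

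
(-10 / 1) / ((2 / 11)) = -55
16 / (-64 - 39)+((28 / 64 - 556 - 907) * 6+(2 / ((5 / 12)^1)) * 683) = -22648177 / 4120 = -5497.13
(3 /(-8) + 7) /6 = 53 /48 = 1.10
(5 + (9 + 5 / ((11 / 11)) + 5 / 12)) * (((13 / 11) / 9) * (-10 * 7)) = -106015 / 594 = -178.48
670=670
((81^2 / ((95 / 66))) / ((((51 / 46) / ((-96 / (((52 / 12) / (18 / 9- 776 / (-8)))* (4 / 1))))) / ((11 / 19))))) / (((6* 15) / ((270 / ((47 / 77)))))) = -120260472637536 / 18748535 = -6414393.05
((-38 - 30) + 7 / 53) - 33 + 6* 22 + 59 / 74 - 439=-1596531 / 3922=-407.07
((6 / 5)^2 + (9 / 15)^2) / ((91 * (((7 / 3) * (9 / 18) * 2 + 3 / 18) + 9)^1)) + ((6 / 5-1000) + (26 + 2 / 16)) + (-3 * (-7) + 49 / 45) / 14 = -731701039 / 753480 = -971.10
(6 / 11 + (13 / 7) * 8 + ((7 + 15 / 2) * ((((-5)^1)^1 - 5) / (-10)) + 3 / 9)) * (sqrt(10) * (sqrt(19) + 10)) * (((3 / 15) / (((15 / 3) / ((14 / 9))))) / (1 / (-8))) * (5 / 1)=111752 * sqrt(10) * (-10 - sqrt(19)) / 1485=-3417.04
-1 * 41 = -41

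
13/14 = 0.93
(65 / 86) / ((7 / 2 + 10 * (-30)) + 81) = -65 / 18533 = -0.00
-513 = -513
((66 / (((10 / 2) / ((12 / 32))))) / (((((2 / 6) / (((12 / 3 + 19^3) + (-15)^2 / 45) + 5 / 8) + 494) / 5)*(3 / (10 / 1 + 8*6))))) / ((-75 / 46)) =-1209482439 / 2035860650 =-0.59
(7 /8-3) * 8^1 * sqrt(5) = -17 * sqrt(5) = -38.01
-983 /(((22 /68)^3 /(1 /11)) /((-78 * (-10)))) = -30135948960 /14641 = -2058325.86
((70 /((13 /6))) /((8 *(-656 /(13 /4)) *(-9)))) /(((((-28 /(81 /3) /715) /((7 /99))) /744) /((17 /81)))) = -16.92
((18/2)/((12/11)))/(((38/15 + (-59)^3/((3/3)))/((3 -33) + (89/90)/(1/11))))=18931/24645176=0.00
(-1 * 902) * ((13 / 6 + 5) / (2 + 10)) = -19393 / 36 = -538.69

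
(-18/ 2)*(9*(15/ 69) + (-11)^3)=275112/ 23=11961.39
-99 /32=-3.09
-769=-769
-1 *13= -13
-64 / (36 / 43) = -688 / 9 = -76.44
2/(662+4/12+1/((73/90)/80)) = 438/166651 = 0.00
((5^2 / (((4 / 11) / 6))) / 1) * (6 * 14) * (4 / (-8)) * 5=-86625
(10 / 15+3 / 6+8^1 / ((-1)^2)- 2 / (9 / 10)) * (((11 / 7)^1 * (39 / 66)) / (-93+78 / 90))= -8125 / 116088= -0.07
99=99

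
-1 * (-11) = 11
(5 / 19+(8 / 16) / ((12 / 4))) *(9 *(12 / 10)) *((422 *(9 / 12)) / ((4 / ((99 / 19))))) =1913.86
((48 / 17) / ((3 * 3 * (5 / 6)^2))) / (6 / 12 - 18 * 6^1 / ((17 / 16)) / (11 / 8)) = -4224 / 686525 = -0.01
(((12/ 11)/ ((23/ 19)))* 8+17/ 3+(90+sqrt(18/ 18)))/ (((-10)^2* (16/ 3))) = 39421/ 202400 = 0.19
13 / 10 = 1.30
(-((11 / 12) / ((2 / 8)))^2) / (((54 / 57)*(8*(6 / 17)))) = -39083 / 7776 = -5.03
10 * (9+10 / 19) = 1810 / 19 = 95.26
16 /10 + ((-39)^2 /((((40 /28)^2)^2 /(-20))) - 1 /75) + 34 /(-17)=-10956383 /1500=-7304.26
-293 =-293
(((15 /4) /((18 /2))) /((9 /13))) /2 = 65 /216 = 0.30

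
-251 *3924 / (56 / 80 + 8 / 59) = -1178712.29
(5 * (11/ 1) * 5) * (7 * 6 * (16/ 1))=184800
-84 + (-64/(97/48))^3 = -29067693780/912673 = -31848.97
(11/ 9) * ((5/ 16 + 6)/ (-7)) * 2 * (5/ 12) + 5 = 24685/ 6048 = 4.08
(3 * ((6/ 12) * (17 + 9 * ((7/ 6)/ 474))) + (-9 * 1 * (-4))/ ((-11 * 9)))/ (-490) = -3571/ 69520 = -0.05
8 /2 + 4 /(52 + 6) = 118 /29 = 4.07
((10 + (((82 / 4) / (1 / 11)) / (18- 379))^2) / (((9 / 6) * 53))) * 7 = 37913687 / 41442078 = 0.91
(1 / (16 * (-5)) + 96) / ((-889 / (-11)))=12067 / 10160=1.19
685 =685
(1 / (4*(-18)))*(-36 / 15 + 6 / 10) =1 / 40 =0.02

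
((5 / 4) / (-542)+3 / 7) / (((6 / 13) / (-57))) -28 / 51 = -82339849 / 1547952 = -53.19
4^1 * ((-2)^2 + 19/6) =86/3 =28.67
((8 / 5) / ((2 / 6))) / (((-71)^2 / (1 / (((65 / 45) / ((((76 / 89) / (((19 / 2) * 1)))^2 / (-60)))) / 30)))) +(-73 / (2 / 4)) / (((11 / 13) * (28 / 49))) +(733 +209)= 640.05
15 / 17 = 0.88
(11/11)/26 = 1/26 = 0.04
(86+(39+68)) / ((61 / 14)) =44.30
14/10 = 7/5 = 1.40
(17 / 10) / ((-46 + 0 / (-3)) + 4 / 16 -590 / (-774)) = -0.04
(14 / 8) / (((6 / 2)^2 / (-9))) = -7 / 4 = -1.75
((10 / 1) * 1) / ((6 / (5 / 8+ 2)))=35 / 8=4.38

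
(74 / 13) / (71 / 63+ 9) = 2331 / 4147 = 0.56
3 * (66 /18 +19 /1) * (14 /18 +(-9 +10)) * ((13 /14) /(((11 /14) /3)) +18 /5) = 863.81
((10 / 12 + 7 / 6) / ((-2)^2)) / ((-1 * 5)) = -1 / 10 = -0.10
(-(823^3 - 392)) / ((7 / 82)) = -45710192750 / 7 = -6530027535.71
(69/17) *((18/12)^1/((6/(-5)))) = -345/68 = -5.07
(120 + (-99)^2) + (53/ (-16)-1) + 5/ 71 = 11265437/ 1136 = 9916.76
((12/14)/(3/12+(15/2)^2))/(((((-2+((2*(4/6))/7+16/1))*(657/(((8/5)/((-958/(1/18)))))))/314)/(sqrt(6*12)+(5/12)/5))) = -2512*sqrt(2)/8831090685 - 314/79479816165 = -0.00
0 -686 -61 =-747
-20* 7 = -140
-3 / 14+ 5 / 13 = 31 / 182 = 0.17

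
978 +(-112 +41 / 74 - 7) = 63607 / 74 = 859.55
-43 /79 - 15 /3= -438 /79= -5.54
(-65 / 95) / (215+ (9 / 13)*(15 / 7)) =-1183 / 374300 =-0.00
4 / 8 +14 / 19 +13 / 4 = 341 / 76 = 4.49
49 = 49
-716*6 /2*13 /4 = -6981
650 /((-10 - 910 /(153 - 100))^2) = 36517 /41472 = 0.88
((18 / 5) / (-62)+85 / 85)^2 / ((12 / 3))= 5329 / 24025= 0.22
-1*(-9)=9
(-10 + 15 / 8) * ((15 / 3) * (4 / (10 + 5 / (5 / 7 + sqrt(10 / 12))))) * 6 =-735 * sqrt(30) / 58- 150 / 29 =-74.58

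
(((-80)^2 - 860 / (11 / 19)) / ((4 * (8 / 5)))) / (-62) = -12.39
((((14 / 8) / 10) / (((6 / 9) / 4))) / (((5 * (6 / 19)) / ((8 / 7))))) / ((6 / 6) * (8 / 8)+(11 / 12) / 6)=1368 / 2075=0.66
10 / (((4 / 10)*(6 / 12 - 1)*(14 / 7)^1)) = -25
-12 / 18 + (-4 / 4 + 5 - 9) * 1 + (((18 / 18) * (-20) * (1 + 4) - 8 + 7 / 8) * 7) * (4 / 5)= -18167 / 30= -605.57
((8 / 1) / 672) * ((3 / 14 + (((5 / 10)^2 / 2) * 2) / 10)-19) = -1751 / 7840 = -0.22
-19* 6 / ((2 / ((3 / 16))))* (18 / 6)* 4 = -513 / 4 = -128.25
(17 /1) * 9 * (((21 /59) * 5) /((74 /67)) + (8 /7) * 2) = 18222453 /30562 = 596.25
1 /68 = 0.01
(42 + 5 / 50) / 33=421 / 330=1.28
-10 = -10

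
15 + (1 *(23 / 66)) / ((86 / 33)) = 2603 / 172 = 15.13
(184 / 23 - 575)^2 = 321489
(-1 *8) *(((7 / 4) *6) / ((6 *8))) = -7 / 4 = -1.75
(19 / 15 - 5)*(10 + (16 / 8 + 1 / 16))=-1351 / 30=-45.03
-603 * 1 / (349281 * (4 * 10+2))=-67 / 1629978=-0.00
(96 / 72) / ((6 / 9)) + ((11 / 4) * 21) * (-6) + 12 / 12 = -687 / 2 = -343.50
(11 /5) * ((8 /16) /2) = 0.55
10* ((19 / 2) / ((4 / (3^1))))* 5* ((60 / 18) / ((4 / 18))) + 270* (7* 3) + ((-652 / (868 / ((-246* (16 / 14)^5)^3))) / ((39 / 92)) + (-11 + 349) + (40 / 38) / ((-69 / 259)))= 13730842790544402266389153987 / 70232215626516020532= 195506330.93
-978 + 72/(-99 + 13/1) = -42090/43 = -978.84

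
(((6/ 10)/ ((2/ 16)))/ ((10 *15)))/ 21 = 4/ 2625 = 0.00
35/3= 11.67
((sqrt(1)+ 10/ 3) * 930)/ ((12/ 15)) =10075/ 2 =5037.50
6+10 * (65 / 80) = 113 / 8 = 14.12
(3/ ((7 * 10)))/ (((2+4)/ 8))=2/ 35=0.06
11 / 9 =1.22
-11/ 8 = -1.38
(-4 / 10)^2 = 4 / 25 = 0.16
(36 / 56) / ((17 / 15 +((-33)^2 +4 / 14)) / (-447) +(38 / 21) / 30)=-6705 / 24814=-0.27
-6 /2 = -3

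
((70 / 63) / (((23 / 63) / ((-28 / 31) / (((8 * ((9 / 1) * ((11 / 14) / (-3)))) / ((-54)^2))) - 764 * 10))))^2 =32052757798465600 / 61512649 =521075881.46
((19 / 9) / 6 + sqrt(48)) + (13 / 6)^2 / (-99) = 7.23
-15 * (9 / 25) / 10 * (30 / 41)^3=-14580 / 68921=-0.21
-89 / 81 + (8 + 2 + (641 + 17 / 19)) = 1001575 / 1539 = 650.80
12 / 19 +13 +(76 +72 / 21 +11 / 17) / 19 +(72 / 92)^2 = 18.46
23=23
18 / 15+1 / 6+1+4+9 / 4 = 517 / 60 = 8.62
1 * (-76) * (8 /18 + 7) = -5092 /9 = -565.78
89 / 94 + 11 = 1123 / 94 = 11.95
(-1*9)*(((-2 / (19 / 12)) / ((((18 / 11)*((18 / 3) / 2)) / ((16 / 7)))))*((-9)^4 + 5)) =660352 / 19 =34755.37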